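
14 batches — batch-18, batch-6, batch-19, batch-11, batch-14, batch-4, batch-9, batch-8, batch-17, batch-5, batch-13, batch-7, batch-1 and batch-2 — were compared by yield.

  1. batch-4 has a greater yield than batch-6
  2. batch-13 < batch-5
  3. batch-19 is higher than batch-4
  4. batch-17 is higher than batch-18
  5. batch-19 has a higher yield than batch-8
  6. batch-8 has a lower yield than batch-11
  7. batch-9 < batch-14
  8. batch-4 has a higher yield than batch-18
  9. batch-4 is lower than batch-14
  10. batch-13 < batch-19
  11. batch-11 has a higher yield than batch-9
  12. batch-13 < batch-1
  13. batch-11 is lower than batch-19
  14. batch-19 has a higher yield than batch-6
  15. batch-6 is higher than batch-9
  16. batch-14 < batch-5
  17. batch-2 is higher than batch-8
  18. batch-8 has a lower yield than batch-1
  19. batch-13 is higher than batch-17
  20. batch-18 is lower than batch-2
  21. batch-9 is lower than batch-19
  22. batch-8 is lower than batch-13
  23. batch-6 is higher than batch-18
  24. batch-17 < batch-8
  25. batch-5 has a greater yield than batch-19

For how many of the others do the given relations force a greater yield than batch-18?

Directly above batch-18: batch-17, batch-6, batch-4, batch-2.
One step further: batch-8, batch-14, batch-13, batch-19 (8 so far).
One step further: batch-11, batch-1, batch-5 (11 so far).
No other element is forced above batch-18 by the given relations, so the count is 11.

11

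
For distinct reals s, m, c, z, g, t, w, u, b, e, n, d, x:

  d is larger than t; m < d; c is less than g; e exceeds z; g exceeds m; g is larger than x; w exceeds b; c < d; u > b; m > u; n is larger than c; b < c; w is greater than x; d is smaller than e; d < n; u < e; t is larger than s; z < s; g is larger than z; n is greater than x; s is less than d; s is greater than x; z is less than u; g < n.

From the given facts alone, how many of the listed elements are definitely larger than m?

4

From m the given relations immediately reach g, d.
From those, e, n — 4 in total.
Nothing else is reachable above m; 4 in all.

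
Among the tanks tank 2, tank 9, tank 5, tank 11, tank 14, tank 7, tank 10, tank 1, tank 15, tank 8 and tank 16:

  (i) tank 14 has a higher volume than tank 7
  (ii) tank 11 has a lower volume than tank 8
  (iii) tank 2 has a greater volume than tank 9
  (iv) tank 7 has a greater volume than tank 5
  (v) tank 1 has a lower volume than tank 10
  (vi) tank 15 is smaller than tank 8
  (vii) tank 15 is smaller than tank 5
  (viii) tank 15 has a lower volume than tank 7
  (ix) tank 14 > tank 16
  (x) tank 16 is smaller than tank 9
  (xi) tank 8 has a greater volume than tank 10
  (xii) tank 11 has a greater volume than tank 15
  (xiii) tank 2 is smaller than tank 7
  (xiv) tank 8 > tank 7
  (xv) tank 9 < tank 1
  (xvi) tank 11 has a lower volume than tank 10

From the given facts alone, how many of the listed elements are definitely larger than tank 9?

Directly above tank 9: tank 2, tank 1.
One step further: tank 7, tank 10 (4 so far).
One step further: tank 14, tank 8 (6 so far).
No other element is forced above tank 9 by the given relations, so the count is 6.

6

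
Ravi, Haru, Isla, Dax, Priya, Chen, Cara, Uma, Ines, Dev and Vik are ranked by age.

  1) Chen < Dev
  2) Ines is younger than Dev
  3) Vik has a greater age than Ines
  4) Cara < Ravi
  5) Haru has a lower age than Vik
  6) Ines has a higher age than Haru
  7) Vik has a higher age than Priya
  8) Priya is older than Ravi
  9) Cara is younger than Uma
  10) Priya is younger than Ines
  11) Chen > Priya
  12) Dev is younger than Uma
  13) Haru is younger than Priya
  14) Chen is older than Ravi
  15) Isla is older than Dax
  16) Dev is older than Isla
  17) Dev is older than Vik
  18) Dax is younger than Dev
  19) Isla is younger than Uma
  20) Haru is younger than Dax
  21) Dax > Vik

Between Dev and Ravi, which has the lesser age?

Following the relations from Ravi: Ravi < Priya < Ines < Vik < Dax < Isla < Dev.
So Ravi < Dev; Ravi is the younger of the two.

Ravi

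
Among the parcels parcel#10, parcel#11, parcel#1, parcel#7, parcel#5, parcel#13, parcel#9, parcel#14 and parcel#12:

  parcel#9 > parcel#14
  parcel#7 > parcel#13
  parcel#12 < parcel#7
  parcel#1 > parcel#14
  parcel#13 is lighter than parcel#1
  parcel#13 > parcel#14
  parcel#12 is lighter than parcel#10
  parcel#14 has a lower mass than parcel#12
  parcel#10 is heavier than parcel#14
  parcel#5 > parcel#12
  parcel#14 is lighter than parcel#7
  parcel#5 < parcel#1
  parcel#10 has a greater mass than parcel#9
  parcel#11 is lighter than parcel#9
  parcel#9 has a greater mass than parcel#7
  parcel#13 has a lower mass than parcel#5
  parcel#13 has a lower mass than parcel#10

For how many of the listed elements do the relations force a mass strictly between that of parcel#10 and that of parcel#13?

The relations place parcel#13 below parcel#10. An element lies strictly between them when it is forced above parcel#13 and also forced below parcel#10.
Above parcel#13: {parcel#7, parcel#9, parcel#5, parcel#1}. Below parcel#10: {parcel#11, parcel#14, parcel#12, parcel#7, parcel#9}.
Intersection: {parcel#7, parcel#9} — 2.

2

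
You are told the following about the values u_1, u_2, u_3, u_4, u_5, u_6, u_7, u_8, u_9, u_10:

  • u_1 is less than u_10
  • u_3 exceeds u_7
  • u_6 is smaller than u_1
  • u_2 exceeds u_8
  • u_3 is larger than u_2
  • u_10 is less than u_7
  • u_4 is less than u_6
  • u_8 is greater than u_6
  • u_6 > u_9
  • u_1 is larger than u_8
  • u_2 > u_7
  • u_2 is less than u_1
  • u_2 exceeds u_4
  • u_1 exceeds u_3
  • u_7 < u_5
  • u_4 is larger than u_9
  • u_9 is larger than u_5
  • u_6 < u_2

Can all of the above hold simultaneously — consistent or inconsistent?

Chaining the given relations yields u_7 < u_5 < u_9 < u_4 < u_6 < u_8 < u_2 < u_3 < u_1 < u_10, so u_7 < u_10. But one relation states u_10 < u_7. These cannot both hold.

inconsistent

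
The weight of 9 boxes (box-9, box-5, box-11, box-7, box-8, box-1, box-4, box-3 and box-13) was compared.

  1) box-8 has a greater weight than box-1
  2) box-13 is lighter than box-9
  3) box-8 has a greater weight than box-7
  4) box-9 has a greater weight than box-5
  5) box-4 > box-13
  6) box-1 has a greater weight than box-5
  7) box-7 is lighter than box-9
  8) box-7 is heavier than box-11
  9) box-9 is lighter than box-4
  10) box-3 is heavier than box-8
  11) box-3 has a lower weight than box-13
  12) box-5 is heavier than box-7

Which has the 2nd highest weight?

The consecutive relations fix a unique order: box-11 < box-7 < box-5 < box-1 < box-8 < box-3 < box-13 < box-9 < box-4.
The 2nd largest is box-9.

box-9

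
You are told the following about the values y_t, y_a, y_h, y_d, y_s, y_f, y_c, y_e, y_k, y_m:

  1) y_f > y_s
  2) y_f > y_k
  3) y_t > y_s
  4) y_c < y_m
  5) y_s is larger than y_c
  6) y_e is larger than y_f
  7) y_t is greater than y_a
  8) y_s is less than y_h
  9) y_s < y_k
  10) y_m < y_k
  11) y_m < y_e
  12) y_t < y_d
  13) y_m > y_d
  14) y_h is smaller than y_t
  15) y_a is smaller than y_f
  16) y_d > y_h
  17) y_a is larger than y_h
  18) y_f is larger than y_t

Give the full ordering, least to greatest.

The consecutive links are each given: y_c < y_s; y_s < y_h; y_h < y_a; y_a < y_t; y_t < y_d; y_d < y_m; y_m < y_k; y_k < y_f; y_f < y_e.

y_c < y_s < y_h < y_a < y_t < y_d < y_m < y_k < y_f < y_e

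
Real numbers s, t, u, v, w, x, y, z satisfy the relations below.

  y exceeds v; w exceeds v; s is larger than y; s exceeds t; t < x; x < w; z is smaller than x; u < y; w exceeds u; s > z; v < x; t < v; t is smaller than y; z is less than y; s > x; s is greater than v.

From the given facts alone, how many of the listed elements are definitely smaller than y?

4

Directly below y: t, v, z, u.
No other element is forced below y by the given relations, so the count is 4.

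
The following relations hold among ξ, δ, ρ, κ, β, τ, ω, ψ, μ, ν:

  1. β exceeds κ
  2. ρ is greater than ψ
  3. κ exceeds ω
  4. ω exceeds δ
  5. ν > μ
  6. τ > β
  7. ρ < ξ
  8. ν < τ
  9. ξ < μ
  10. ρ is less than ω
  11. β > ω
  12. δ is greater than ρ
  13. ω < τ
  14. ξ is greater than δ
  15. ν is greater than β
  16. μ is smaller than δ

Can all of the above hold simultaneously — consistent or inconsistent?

inconsistent

We have δ < ξ stated directly, yet also ξ < μ < δ by chaining the others — so ξ < δ. Contradiction.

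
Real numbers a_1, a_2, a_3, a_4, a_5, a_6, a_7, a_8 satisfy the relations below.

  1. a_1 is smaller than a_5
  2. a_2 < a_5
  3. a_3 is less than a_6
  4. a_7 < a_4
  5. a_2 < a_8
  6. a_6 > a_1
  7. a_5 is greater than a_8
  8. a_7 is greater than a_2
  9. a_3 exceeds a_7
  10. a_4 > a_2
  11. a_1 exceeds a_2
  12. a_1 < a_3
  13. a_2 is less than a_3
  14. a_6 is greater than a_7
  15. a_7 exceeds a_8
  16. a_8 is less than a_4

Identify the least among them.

a_8 is not least since a_2 < a_8; a_7 is not least since a_8 < a_7; a_1 is not least since a_2 < a_1; a_3 is not least since a_7 < a_3; a_4 is not least since a_8 < a_4; a_5 is not least since a_2 < a_5; a_6 is not least since a_7 < a_6.
Only a_2 has nothing below it, so a_2 is the least.

a_2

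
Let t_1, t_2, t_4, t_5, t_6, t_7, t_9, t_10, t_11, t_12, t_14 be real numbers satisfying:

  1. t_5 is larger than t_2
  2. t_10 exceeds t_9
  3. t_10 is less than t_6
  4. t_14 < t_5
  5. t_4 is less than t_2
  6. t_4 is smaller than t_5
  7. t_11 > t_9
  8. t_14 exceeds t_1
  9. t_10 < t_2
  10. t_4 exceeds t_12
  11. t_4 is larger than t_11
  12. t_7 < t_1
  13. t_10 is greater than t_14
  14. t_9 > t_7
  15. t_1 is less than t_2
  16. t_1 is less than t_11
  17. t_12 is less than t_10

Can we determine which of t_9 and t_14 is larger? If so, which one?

undetermined

Following every chain through t_14: above t_14 we get t_10, t_6, t_2, t_5; below t_14 we get t_7, t_1.
t_9 is not reached, and no chain runs the other way from t_9 to t_14.
So the given relations leave the order of t_14 and t_9 undetermined.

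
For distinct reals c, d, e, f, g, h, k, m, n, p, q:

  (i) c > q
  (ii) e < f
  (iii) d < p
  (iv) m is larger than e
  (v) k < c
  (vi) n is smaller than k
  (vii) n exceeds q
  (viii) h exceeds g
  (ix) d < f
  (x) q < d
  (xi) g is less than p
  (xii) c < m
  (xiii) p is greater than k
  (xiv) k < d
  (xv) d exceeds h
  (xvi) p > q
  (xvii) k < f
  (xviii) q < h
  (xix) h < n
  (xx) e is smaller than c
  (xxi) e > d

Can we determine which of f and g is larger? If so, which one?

The relevant relations are g < h; h < n; n < k; k < d; d < e; e < f.
Together: g < h < n < k < d < e < f.
So f is larger.

f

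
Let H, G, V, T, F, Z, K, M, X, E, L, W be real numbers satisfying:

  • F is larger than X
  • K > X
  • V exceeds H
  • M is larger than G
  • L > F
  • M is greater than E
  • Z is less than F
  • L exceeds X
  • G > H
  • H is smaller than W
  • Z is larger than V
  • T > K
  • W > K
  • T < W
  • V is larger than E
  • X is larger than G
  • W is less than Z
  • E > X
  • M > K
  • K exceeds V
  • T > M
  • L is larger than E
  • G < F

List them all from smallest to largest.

H < G < X < E < V < K < M < T < W < Z < F < L

Nothing is placed below H, so it is least; from there H < G; G < X; X < E; E < V; V < K; K < M; M < T; T < W; W < Z; Z < F; F < L, each given directly.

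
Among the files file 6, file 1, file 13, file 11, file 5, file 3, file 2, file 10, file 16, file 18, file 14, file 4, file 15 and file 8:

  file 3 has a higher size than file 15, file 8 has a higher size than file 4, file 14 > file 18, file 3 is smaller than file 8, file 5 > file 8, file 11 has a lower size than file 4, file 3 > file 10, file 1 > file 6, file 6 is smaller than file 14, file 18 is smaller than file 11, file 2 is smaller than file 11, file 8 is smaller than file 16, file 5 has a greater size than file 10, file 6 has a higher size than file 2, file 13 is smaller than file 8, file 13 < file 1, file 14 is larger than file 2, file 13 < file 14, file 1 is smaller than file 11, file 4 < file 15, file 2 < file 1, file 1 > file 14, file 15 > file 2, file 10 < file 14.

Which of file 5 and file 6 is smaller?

file 6 < file 14 and file 14 < file 1 give file 6 < file 1.
With file 1 < file 11: file 6 < file 14 < file 1 < file 11.
Then file 11 < file 4 extends the chain to file 4.
Then file 4 < file 15 extends the chain to file 15.
Then file 15 < file 3 extends the chain to file 3.
With file 3 < file 8: file 6 < file 14 < file 1 < file 11 < file 4 < file 15 < file 3 < file 8.
Then file 8 < file 5 extends the chain to file 5.
So file 6 < file 5; file 6 is the smaller of the two.

file 6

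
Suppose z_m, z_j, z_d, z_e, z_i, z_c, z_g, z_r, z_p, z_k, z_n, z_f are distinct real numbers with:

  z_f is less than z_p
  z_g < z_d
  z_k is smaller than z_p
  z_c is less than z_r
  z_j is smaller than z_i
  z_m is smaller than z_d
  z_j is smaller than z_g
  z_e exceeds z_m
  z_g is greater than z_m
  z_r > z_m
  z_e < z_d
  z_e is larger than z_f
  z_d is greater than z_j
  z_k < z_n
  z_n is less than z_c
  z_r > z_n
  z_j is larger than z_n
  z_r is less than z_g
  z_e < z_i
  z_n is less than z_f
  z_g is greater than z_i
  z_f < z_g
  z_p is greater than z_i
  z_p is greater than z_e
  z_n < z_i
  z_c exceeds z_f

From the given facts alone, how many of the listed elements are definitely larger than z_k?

10

Directly above z_k: z_n, z_p.
One step further: z_f, z_c, z_r, z_j, z_i (7 so far).
One step further: z_e, z_g, z_d (10 so far).
No other element is forced above z_k by the given relations, so the count is 10.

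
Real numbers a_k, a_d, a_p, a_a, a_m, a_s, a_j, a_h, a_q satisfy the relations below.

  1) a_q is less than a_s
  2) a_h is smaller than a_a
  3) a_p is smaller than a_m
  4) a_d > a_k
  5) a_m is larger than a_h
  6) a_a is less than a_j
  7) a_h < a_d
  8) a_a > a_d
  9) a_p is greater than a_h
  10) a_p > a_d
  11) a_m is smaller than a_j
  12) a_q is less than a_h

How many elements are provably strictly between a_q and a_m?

The relations place a_q below a_m. An element lies strictly between them when it is forced above a_q and also forced below a_m.
Above a_q: {a_h, a_s, a_d, a_a, a_p, a_j}. Below a_m: {a_k, a_h, a_d, a_p}.
Intersection: {a_h, a_d, a_p} — 3.

3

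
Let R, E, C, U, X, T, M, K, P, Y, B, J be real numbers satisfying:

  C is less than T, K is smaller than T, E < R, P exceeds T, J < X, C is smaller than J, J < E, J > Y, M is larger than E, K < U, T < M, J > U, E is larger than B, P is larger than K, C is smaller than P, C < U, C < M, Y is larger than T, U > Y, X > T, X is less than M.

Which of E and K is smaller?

K < T and T < Y give K < Y.
With Y < U: K < T < Y < U.
With U < J: K < T < Y < U < J.
Then J < E extends the chain to E.
So K < E; K is the smaller of the two.

K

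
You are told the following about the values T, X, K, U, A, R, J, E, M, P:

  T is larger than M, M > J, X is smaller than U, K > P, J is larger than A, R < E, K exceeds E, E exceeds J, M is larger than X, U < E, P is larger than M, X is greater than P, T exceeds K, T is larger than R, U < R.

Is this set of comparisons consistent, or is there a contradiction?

inconsistent

Chaining the given relations yields M < P < X, so M < X. But one relation states X < M. These cannot both hold.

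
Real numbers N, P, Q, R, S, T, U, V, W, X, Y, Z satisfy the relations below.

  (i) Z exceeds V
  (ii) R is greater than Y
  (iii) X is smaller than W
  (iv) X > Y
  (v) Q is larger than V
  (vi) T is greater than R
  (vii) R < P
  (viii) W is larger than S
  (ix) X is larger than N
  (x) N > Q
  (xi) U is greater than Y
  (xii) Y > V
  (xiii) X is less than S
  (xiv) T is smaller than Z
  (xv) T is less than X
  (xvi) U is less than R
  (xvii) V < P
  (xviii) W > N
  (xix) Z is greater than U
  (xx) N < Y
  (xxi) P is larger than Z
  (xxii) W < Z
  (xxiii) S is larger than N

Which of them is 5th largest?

X

Piecing the relations together gives one ordering: V < Q < N < Y < U < R < T < X < S < W < Z < P.
Counting 5 from the largest end gives X.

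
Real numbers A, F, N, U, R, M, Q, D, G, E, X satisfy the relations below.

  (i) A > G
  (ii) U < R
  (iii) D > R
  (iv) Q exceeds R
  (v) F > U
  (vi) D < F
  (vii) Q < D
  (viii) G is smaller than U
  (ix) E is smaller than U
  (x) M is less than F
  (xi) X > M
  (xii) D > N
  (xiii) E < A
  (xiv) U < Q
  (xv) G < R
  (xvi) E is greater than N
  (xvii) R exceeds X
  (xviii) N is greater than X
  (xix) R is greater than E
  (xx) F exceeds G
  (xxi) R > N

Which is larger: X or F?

Link the given pairs in sequence: X < N; N < R; R < Q; Q < D; D < F.
Together: X < N < R < Q < D < F.
So X < F; F is the larger of the two.

F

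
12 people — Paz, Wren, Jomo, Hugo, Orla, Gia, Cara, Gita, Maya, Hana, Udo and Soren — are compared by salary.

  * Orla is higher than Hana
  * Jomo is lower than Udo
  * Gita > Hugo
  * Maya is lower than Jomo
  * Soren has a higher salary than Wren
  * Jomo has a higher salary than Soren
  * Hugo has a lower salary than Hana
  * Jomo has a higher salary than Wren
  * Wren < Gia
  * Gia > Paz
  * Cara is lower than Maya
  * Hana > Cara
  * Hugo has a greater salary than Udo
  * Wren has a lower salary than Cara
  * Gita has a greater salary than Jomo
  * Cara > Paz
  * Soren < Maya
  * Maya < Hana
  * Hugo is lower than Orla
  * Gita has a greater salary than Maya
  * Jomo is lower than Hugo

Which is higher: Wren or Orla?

Wren < Jomo and Jomo < Udo give Wren < Udo.
Then Udo < Hugo extends the chain to Hugo.
Then Hugo < Hana extends the chain to Hana.
With Hana < Orla: Wren < Jomo < Udo < Hugo < Hana < Orla.
So Wren < Orla; Orla is the higher of the two.

Orla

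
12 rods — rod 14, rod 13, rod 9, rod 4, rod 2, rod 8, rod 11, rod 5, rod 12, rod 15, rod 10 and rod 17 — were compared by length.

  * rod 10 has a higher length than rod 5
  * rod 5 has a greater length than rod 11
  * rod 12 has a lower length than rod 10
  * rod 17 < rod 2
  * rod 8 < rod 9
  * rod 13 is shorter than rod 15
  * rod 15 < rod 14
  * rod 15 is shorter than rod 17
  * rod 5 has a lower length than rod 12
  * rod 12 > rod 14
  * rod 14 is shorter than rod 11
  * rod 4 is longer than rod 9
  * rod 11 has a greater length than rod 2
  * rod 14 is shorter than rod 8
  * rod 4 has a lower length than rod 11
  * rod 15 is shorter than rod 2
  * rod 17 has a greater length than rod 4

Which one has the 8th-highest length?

rod 9

The consecutive relations fix a unique order: rod 13 < rod 15 < rod 14 < rod 8 < rod 9 < rod 4 < rod 17 < rod 2 < rod 11 < rod 5 < rod 12 < rod 10.
The 8th largest is rod 9.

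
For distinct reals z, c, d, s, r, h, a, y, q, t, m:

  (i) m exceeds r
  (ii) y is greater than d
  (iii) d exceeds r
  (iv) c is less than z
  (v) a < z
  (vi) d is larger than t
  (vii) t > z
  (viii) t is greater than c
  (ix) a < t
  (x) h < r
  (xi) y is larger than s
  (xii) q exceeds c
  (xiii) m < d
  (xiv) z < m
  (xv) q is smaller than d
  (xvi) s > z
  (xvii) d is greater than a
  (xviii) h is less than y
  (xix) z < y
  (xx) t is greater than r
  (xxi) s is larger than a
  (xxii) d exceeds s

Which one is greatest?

y

Chaining downward from y: directly below it, h, z, s, d; then c, a, r, q, t, m.
That covers every other element, and nothing is given above y, so y is the greatest.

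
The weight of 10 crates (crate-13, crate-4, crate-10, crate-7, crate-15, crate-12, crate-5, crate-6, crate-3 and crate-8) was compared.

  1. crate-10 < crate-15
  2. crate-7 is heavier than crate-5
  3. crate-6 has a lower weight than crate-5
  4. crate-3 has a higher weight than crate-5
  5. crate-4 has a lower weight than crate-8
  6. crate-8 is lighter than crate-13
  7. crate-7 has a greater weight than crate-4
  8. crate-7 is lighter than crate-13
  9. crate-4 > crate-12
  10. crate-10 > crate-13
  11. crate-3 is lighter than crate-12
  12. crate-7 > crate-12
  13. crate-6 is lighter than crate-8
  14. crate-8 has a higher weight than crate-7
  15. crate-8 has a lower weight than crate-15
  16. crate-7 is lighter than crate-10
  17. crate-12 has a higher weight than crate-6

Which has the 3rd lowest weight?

crate-3

Piecing the relations together gives one ordering: crate-6 < crate-5 < crate-3 < crate-12 < crate-4 < crate-7 < crate-8 < crate-13 < crate-10 < crate-15.
Counting 3 from the smallest end gives crate-3.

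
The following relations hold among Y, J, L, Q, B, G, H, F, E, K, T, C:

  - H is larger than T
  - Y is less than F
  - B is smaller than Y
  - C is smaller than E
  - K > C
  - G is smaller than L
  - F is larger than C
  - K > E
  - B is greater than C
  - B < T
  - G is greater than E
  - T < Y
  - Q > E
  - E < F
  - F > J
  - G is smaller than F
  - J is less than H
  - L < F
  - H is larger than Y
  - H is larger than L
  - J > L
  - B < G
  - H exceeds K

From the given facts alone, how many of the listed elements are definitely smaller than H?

The elements the relations force below H are C, B, E, T, G, K, L, Y, J — no chain reaches any other.
That is 9.

9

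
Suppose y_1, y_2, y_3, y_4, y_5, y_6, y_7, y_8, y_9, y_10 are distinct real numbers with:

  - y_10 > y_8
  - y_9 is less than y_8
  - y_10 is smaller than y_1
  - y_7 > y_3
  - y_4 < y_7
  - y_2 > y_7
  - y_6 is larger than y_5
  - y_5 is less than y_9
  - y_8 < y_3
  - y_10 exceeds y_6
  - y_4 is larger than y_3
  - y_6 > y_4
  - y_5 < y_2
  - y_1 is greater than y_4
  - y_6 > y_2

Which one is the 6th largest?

y_4

Piecing the relations together gives one ordering: y_5 < y_9 < y_8 < y_3 < y_4 < y_7 < y_2 < y_6 < y_10 < y_1.
The 6th largest is y_4.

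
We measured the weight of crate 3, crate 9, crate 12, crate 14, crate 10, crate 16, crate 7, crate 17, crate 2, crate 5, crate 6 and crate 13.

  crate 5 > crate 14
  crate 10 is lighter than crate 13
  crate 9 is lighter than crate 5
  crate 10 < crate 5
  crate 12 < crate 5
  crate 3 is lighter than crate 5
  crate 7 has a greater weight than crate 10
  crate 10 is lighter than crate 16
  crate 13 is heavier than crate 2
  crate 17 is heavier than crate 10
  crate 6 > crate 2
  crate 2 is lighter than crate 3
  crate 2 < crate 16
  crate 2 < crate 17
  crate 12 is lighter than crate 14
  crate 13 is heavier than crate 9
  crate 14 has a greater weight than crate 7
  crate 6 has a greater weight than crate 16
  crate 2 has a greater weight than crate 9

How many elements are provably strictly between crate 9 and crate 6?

2

Chaining upward from crate 9 reaches: crate 2, crate 16, crate 13, crate 3, crate 5, crate 17.
Chaining downward from crate 6 reaches: crate 10, crate 2, crate 16.
Strictly between crate 9 and crate 6 are those in both lists: crate 2, crate 16 — 2 elements.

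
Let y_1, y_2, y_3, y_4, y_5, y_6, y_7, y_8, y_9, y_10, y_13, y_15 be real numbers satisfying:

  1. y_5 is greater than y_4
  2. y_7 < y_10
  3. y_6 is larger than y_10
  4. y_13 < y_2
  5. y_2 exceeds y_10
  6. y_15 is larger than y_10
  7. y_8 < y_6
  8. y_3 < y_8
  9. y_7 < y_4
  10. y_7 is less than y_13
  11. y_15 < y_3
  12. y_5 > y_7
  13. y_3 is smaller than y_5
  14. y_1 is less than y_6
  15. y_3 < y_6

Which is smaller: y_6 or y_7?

y_7 < y_10 and y_10 < y_15 give y_7 < y_15.
With y_15 < y_3: y_7 < y_10 < y_15 < y_3.
Then y_3 < y_8 extends the chain to y_8.
Then y_8 < y_6 extends the chain to y_6.
So y_7 < y_6; y_7 is the smaller of the two.

y_7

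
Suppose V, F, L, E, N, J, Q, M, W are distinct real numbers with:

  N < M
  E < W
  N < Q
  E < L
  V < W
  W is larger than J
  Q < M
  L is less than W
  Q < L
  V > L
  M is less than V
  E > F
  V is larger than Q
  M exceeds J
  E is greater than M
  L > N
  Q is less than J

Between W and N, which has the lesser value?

N < Q and Q < J give N < J.
Then J < M extends the chain to M.
Then M < E extends the chain to E.
Then E < L extends the chain to L.
Then L < V extends the chain to V.
Then V < W extends the chain to W.
So N < W; N is the smaller of the two.

N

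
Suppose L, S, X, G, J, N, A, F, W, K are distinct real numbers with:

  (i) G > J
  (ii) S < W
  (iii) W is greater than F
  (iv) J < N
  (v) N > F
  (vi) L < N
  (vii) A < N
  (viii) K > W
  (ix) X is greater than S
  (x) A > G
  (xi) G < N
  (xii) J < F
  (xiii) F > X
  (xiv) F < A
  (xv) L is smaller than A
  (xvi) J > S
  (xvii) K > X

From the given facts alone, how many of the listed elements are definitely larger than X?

From X the given relations immediately reach F, K.
From those, A, W, N — 5 in total.
Nothing else is reachable above X; 5 in all.

5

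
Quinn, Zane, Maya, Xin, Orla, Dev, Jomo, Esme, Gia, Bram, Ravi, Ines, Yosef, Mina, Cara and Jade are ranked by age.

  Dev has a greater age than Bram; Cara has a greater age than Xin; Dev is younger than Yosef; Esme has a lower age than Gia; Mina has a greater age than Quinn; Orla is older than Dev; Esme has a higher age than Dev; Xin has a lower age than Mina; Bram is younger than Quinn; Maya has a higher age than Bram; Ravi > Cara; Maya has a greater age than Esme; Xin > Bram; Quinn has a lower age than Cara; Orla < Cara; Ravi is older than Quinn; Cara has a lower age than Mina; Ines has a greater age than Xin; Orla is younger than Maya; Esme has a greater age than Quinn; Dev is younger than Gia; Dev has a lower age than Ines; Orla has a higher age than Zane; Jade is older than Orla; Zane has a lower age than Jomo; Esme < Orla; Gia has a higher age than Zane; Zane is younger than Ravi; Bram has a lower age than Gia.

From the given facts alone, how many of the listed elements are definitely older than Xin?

From Xin the given relations immediately reach Cara, Mina, Ines.
From those, Ravi — 4 in total.
Nothing else is reachable above Xin; 4 in all.

4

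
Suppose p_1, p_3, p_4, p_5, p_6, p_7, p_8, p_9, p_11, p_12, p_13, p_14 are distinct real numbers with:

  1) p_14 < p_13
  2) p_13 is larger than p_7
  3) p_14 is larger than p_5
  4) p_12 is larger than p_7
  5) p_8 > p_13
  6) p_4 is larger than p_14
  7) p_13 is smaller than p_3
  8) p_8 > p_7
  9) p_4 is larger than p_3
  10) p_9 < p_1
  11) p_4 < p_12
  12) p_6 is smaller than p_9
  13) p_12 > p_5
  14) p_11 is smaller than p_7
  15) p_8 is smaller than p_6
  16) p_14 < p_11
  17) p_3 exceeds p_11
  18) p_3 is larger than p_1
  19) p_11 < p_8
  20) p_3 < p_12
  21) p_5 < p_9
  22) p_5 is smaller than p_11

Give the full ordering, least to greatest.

p_5 < p_14 < p_11 < p_7 < p_13 < p_8 < p_6 < p_9 < p_1 < p_3 < p_4 < p_12

Nothing is placed below p_5, so it is least; from there p_5 < p_14; p_14 < p_11; p_11 < p_7; p_7 < p_13; p_13 < p_8; p_8 < p_6; p_6 < p_9; p_9 < p_1; p_1 < p_3; p_3 < p_4; p_4 < p_12, each given directly.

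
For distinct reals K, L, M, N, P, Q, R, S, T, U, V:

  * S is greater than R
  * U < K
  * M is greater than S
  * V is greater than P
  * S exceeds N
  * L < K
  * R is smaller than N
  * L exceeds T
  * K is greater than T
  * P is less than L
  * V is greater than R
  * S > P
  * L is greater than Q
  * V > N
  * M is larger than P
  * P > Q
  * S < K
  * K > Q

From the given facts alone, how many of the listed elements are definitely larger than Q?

Directly above Q: P, L, K.
One step further: S, V, M (6 so far).
No other element is forced above Q by the given relations, so the count is 6.

6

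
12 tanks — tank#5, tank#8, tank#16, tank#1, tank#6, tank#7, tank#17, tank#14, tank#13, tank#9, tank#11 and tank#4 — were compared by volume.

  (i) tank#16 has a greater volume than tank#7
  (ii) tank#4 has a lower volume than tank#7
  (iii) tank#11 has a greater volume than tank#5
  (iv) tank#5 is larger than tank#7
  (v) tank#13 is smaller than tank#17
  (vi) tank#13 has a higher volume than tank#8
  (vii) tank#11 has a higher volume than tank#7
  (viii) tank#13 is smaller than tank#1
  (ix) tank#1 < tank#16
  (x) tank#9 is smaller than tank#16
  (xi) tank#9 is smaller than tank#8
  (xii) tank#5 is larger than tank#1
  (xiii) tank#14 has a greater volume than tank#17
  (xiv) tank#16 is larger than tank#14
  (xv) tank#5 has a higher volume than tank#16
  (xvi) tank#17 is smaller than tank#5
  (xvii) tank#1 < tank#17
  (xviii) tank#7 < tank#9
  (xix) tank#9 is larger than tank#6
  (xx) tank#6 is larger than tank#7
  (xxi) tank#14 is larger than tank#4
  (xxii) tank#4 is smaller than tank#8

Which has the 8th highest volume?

Piecing the relations together gives one ordering: tank#4 < tank#7 < tank#6 < tank#9 < tank#8 < tank#13 < tank#1 < tank#17 < tank#14 < tank#16 < tank#5 < tank#11.
The 8th largest is tank#8.

tank#8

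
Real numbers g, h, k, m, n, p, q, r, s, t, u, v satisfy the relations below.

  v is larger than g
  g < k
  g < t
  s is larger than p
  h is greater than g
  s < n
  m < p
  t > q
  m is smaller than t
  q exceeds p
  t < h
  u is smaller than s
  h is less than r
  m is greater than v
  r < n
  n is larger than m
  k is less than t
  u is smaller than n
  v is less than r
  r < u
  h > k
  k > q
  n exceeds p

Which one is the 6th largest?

t

Chaining the given pairs: g < v < m < p < q < k < t < h < r < u < s < n.
The 6th largest is t.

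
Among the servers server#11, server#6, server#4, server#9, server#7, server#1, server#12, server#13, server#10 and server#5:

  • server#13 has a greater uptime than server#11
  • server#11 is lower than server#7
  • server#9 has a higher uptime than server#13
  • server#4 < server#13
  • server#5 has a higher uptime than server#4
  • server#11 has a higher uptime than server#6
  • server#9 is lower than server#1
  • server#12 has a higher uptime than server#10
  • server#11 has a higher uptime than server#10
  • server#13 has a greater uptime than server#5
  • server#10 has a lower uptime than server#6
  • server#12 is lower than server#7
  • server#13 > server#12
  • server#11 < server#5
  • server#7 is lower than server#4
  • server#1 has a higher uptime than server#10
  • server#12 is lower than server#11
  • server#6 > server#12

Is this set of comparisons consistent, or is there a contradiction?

Every relation is compatible with server#10 < server#12 < server#6 < server#11 < server#7 < server#4 < server#5 < server#13 < server#9 < server#1; the set is consistent.

consistent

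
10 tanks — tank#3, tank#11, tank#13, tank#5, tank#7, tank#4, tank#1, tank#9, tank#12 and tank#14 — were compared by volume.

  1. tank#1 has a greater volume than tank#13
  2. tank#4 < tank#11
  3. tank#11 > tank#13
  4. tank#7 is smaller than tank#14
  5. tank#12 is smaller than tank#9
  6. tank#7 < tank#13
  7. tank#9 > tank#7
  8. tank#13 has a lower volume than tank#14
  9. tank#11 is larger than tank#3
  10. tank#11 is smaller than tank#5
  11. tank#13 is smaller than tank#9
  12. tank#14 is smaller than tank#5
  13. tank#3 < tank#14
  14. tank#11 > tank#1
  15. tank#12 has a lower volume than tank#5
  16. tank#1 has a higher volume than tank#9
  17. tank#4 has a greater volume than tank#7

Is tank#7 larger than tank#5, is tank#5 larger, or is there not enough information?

tank#7 < tank#13 and tank#13 < tank#9 give tank#7 < tank#9.
With tank#9 < tank#1: tank#7 < tank#13 < tank#9 < tank#1.
Then tank#1 < tank#11 extends the chain to tank#11.
Then tank#11 < tank#5 extends the chain to tank#5.
So tank#5 is larger.

tank#5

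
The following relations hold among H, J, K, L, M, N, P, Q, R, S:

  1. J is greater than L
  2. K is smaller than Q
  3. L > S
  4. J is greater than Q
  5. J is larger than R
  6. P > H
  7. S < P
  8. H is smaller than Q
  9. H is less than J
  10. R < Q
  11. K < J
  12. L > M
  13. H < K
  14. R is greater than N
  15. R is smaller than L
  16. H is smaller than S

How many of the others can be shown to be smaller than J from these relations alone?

8

From J the given relations immediately reach H, K, R, Q, L.
From those, S, N, M — 8 in total.
Nothing else is reachable below J; 8 in all.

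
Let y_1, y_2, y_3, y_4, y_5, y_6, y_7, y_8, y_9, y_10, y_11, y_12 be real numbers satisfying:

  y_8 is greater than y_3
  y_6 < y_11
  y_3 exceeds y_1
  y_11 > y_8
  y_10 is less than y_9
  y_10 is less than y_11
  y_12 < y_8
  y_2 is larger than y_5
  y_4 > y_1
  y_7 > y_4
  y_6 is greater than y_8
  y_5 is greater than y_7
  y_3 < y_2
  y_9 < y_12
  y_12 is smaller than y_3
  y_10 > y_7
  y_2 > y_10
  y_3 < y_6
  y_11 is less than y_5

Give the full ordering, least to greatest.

Each adjacent pair is fixed by a given relation: y_1 < y_4; y_4 < y_7; y_7 < y_10; y_10 < y_9; y_9 < y_12; y_12 < y_3; y_3 < y_8; y_8 < y_6; y_6 < y_11; y_11 < y_5; y_5 < y_2. Chaining them end to end gives the full order.

y_1 < y_4 < y_7 < y_10 < y_9 < y_12 < y_3 < y_8 < y_6 < y_11 < y_5 < y_2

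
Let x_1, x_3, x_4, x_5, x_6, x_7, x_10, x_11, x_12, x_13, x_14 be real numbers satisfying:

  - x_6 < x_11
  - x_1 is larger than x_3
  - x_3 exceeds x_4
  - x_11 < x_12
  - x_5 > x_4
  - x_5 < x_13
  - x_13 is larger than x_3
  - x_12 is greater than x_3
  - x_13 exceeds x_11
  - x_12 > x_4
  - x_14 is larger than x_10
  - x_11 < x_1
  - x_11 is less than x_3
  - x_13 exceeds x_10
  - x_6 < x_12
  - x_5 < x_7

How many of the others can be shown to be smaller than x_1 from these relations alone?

4

From x_1 the given relations immediately reach x_11, x_3.
From those, x_6, x_4 — 4 in total.
No other element is forced below x_1 by the given relations, so the count is 4.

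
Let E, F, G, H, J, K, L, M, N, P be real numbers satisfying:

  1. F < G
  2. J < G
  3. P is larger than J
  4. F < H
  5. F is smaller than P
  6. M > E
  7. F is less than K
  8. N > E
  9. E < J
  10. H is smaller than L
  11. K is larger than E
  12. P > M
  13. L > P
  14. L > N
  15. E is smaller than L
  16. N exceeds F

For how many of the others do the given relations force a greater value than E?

7

From E the given relations immediately reach J, K, M, N, L.
From those, G, P — 7 in total.
Nothing else is reachable above E; 7 in all.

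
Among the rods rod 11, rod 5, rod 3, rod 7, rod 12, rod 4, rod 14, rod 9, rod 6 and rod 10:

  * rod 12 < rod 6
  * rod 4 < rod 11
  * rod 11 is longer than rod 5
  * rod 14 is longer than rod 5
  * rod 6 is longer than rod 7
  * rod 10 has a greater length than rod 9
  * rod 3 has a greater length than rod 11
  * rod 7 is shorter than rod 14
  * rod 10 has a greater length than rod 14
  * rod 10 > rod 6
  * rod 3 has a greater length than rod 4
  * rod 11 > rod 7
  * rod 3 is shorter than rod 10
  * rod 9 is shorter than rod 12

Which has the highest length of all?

rod 10

rod 7 is not greatest since rod 7 < rod 14; rod 5 is not greatest since rod 5 < rod 11; rod 4 is not greatest since rod 4 < rod 3; rod 14 is not greatest since rod 14 < rod 10; rod 9 is not greatest since rod 9 < rod 10; rod 11 is not greatest since rod 11 < rod 3; rod 12 is not greatest since rod 12 < rod 6; rod 3 is not greatest since rod 3 < rod 10; rod 6 is not greatest since rod 6 < rod 10.
Only rod 10 has nothing above it, so rod 10 is the highest length.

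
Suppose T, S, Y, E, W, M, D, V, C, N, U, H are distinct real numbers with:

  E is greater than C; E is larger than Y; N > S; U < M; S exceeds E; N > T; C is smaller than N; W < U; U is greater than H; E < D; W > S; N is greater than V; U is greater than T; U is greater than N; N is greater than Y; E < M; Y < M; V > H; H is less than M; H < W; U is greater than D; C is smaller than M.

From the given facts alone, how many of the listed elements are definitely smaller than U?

From U the given relations immediately reach H, T, D, W, N.
From those, V, C, Y, E, S — 10 in total.
Nothing else is reachable below U; 10 in all.

10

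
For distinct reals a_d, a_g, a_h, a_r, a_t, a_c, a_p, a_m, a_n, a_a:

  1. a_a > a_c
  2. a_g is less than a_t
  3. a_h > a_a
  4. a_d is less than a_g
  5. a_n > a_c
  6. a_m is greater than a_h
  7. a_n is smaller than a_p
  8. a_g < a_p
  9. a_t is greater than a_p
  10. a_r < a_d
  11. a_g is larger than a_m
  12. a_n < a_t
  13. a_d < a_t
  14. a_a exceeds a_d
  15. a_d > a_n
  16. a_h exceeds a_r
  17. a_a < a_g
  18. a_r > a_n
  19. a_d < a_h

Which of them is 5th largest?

Piecing the relations together gives one ordering: a_c < a_n < a_r < a_d < a_a < a_h < a_m < a_g < a_p < a_t.
Counting 5 from the largest end gives a_h.

a_h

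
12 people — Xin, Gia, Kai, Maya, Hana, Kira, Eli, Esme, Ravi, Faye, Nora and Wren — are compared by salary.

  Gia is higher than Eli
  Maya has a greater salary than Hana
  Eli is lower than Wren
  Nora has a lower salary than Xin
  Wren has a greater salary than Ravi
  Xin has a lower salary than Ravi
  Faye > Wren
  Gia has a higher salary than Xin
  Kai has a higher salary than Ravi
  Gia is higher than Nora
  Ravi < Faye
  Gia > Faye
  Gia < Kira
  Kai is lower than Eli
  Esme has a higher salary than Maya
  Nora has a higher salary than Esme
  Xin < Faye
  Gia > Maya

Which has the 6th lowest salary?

Chaining the given pairs: Hana < Maya < Esme < Nora < Xin < Ravi < Kai < Eli < Wren < Faye < Gia < Kira.
The 6th smallest is Ravi.

Ravi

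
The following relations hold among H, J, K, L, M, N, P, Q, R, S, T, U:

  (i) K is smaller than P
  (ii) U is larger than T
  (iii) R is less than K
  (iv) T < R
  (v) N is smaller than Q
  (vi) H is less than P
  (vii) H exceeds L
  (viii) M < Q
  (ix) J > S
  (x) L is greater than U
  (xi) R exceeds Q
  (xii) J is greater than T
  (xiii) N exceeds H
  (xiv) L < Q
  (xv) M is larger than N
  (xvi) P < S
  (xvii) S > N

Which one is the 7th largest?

M

The consecutive relations fix a unique order: T < U < L < H < N < M < Q < R < K < P < S < J.
Counting 7 from the largest end gives M.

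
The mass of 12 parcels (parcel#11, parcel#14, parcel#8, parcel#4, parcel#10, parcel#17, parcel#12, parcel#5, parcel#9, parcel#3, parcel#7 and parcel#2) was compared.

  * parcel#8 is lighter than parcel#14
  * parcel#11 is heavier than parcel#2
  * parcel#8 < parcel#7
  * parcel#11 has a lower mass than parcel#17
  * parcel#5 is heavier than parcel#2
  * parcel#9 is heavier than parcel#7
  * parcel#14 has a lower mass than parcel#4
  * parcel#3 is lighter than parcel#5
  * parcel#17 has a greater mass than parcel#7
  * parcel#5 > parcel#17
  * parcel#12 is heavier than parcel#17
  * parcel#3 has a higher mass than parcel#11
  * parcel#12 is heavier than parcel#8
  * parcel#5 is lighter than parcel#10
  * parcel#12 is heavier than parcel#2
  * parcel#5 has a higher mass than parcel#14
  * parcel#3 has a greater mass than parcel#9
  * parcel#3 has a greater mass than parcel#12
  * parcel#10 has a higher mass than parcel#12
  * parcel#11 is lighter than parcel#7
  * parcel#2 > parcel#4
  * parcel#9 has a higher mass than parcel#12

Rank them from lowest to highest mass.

Each adjacent pair is fixed by a given relation: parcel#8 < parcel#14; parcel#14 < parcel#4; parcel#4 < parcel#2; parcel#2 < parcel#11; parcel#11 < parcel#7; parcel#7 < parcel#17; parcel#17 < parcel#12; parcel#12 < parcel#9; parcel#9 < parcel#3; parcel#3 < parcel#5; parcel#5 < parcel#10. Chaining them end to end gives the full order.

parcel#8 < parcel#14 < parcel#4 < parcel#2 < parcel#11 < parcel#7 < parcel#17 < parcel#12 < parcel#9 < parcel#3 < parcel#5 < parcel#10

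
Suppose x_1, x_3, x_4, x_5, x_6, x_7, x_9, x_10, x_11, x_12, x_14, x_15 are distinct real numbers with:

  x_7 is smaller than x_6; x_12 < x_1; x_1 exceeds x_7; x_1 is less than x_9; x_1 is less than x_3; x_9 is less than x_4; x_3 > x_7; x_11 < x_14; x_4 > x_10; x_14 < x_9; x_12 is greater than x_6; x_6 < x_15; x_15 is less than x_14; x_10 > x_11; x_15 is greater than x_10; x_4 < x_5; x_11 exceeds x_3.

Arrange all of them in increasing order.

x_7 < x_6 < x_12 < x_1 < x_3 < x_11 < x_10 < x_15 < x_14 < x_9 < x_4 < x_5

Each adjacent pair is fixed by a given relation: x_7 < x_6; x_6 < x_12; x_12 < x_1; x_1 < x_3; x_3 < x_11; x_11 < x_10; x_10 < x_15; x_15 < x_14; x_14 < x_9; x_9 < x_4; x_4 < x_5. Chaining them end to end gives the full order.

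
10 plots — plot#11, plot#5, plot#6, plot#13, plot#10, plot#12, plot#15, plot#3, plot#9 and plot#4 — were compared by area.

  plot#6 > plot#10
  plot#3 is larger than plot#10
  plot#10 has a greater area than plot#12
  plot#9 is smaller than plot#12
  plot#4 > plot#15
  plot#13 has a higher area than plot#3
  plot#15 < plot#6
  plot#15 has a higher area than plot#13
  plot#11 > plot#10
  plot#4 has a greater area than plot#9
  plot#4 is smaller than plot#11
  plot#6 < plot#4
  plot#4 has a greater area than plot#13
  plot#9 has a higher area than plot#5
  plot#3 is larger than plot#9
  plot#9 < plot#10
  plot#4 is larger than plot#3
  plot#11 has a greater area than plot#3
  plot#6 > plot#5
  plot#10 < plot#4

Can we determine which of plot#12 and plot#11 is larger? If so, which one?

plot#11

Link the given pairs in sequence: plot#12 < plot#10; plot#10 < plot#3; plot#3 < plot#13; plot#13 < plot#15; plot#15 < plot#6; plot#6 < plot#4; plot#4 < plot#11.
Chaining these gives plot#12 < plot#10 < plot#3 < plot#13 < plot#15 < plot#6 < plot#4 < plot#11.
So plot#11 is larger.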